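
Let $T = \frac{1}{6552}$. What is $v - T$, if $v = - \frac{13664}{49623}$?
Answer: $- \frac{4265531}{15482376} \approx -0.27551$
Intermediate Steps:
$T = \frac{1}{6552} \approx 0.00015263$
$v = - \frac{1952}{7089}$ ($v = \left(-13664\right) \frac{1}{49623} = - \frac{1952}{7089} \approx -0.27536$)
$v - T = - \frac{1952}{7089} - \frac{1}{6552} = - \frac{4265531}{15482376}$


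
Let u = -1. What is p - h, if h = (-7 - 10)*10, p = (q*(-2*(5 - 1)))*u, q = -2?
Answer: 154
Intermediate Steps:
p = -16 (p = -(-4)*(5 - 1)*(-1) = -(-4)*4*(-1) = -2*(-8)*(-1) = 16*(-1) = -16)
h = -170 (h = -17*10 = -170)
p - h = -16 - 1*(-170) = -16 + 170 = 154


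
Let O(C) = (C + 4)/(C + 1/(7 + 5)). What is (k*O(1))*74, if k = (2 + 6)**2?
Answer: 284160/13 ≈ 21858.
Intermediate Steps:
k = 64 (k = 8**2 = 64)
O(C) = (4 + C)/(1/12 + C) (O(C) = (4 + C)/(C + 1/12) = (4 + C)/(1/12 + C))
(k*O(1))*74 = (64*(12*(4 + 1)/(1 + 12*1)))*74 = (64*(12*5/(1 + 12)))*74 = (64*(12*5/13))*74 = (64*(12*(1/13)*5))*74 = (64*(60/13))*74 = (3840/13)*74 = 284160/13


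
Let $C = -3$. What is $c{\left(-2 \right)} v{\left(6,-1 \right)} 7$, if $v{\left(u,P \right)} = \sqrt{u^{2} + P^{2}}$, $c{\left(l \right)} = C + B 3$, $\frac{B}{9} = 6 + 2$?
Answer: $1491 \sqrt{37} \approx 9069.4$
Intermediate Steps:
$B = 72$ ($B = 9 \left(6 + 2\right) = 9 \cdot 8 = 72$)
$c{\left(l \right)} = 213$ ($c{\left(l \right)} = -3 + 72 \cdot 3 = -3 + 216 = 213$)
$v{\left(u,P \right)} = \sqrt{P^{2} + u^{2}}$
$c{\left(-2 \right)} v{\left(6,-1 \right)} 7 = 213 \sqrt{\left(-1\right)^{2} + 6^{2}} \cdot 7 = 213 \sqrt{1 + 36} \cdot 7 = 213 \sqrt{37} \cdot 7 = 1491 \sqrt{37}$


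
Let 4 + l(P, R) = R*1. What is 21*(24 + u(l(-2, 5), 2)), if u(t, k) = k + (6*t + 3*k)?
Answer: 798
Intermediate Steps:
l(P, R) = -4 + R (l(P, R) = -4 + R*1 = -4 + R)
u(t, k) = 4*k + 6*t (u(t, k) = k + (3*k + 6*t) = 4*k + 6*t)
21*(24 + u(l(-2, 5), 2)) = 21*(24 + (4*2 + 6*(-4 + 5))) = 21*(24 + (8 + 6*1)) = 21*(24 + (8 + 6)) = 21*(24 + 14) = 21*38 = 798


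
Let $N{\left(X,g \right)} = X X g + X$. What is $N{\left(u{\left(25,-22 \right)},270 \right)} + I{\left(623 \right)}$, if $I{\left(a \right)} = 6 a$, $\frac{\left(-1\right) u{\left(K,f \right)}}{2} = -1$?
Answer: $4820$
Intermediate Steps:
$u{\left(K,f \right)} = 2$ ($u{\left(K,f \right)} = \left(-2\right) \left(-1\right) = 2$)
$N{\left(X,g \right)} = X + g X^{2}$ ($N{\left(X,g \right)} = X^{2} g + X = g X^{2} + X = X + g X^{2}$)
$N{\left(u{\left(25,-22 \right)},270 \right)} + I{\left(623 \right)} = 2 \left(1 + 2 \cdot 270\right) + 6 \cdot 623 = 2 \left(1 + 540\right) + 3738 = 2 \cdot 541 + 3738 = 1082 + 3738 = 4820$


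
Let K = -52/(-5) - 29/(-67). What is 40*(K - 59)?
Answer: -129088/67 ≈ -1926.7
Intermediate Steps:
K = 3629/335 (K = -52*(-⅕) - 29*(-1/67) = 52/5 + 29/67 = 3629/335 ≈ 10.833)
40*(K - 59) = 40*(3629/335 - 59) = 40*(-16136/335) = -129088/67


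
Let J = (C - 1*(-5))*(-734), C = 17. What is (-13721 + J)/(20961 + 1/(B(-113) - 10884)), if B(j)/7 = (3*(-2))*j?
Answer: -183335922/128658617 ≈ -1.4250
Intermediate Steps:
B(j) = -42*j (B(j) = 7*((3*(-2))*j) = 7*(-6*j) = -42*j)
J = -16148 (J = (17 - 1*(-5))*(-734) = (17 + 5)*(-734) = 22*(-734) = -16148)
(-13721 + J)/(20961 + 1/(B(-113) - 10884)) = (-13721 - 16148)/(20961 + 1/(-42*(-113) - 10884)) = -29869/(20961 + 1/(4746 - 10884)) = -29869/(20961 + 1/(-6138)) = -29869/(20961 - 1/6138) = -29869/128658617/6138 = -29869*6138/128658617 = -183335922/128658617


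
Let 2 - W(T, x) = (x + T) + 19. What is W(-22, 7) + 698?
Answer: 696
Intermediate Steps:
W(T, x) = -17 - T - x (W(T, x) = 2 - ((x + T) + 19) = 2 - ((T + x) + 19) = 2 - (19 + T + x) = 2 + (-19 - T - x) = -17 - T - x)
W(-22, 7) + 698 = (-17 - 1*(-22) - 1*7) + 698 = (-17 + 22 - 7) + 698 = -2 + 698 = 696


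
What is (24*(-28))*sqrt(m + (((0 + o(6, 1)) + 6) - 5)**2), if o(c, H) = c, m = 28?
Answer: -672*sqrt(77) ≈ -5896.8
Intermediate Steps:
(24*(-28))*sqrt(m + (((0 + o(6, 1)) + 6) - 5)**2) = (24*(-28))*sqrt(28 + (((0 + 6) + 6) - 5)**2) = -672*sqrt(28 + ((6 + 6) - 5)**2) = -672*sqrt(28 + (12 - 5)**2) = -672*sqrt(28 + 7**2) = -672*sqrt(28 + 49) = -672*sqrt(77)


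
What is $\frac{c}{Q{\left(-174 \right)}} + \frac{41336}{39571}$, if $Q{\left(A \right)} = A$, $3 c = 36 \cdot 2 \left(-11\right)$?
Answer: $\frac{2939868}{1147559} \approx 2.5618$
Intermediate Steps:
$c = -264$ ($c = \frac{36 \cdot 2 \left(-11\right)}{3} = \frac{72 \left(-11\right)}{3} = \frac{1}{3} \left(-792\right) = -264$)
$\frac{c}{Q{\left(-174 \right)}} + \frac{41336}{39571} = - \frac{264}{-174} + \frac{41336}{39571} = \left(-264\right) \left(- \frac{1}{174}\right) + 41336 \cdot \frac{1}{39571} = \frac{44}{29} + \frac{41336}{39571} = \frac{2939868}{1147559}$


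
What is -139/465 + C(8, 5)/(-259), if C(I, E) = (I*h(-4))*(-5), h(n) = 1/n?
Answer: -40651/120435 ≈ -0.33753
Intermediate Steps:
h(n) = 1/n
C(I, E) = 5*I/4 (C(I, E) = (I/(-4))*(-5) = (I*(-¼))*(-5) = -I/4*(-5) = 5*I/4)
-139/465 + C(8, 5)/(-259) = -139/465 + ((5/4)*8)/(-259) = -139*1/465 + 10*(-1/259) = -139/465 - 10/259 = -40651/120435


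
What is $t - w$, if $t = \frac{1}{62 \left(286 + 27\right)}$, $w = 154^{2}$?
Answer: $- \frac{460232695}{19406} \approx -23716.0$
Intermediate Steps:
$w = 23716$
$t = \frac{1}{19406}$ ($t = \frac{1}{62 \cdot 313} = \frac{1}{19406} \approx 5.153 \cdot 10^{-5}$)
$t - w = \frac{1}{19406} - 23716 = - \frac{460232695}{19406}$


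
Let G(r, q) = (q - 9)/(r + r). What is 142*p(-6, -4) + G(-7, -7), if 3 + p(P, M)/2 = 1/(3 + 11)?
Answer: -5814/7 ≈ -830.57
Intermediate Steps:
G(r, q) = (-9 + q)/(2*r) (G(r, q) = (-9 + q)/((2*r)) = (-9 + q)*(1/(2*r)) = (-9 + q)/(2*r))
p(P, M) = -41/7 (p(P, M) = -6 + 2/(3 + 11) = -6 + 2/14 = -6 + 2*(1/14) = -6 + ⅐ = -41/7)
142*p(-6, -4) + G(-7, -7) = 142*(-41/7) + (½)*(-9 - 7)/(-7) = -5822/7 + (½)*(-⅐)*(-16) = -5822/7 + 8/7 = -5814/7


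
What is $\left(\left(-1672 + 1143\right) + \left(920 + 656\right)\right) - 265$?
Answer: $782$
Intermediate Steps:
$\left(\left(-1672 + 1143\right) + \left(920 + 656\right)\right) - 265 = \left(-529 + 1576\right) - 265 = 1047 - 265 = 782$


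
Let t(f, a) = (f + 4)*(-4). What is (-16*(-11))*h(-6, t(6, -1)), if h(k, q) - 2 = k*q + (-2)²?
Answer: 43296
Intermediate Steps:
t(f, a) = -16 - 4*f (t(f, a) = (4 + f)*(-4) = -16 - 4*f)
h(k, q) = 6 + k*q (h(k, q) = 2 + (k*q + (-2)²) = 2 + (k*q + 4) = 2 + (4 + k*q) = 6 + k*q)
(-16*(-11))*h(-6, t(6, -1)) = (-16*(-11))*(6 - 6*(-16 - 4*6)) = 176*(6 - 6*(-16 - 24)) = 176*(6 - 6*(-40)) = 176*(6 + 240) = 176*246 = 43296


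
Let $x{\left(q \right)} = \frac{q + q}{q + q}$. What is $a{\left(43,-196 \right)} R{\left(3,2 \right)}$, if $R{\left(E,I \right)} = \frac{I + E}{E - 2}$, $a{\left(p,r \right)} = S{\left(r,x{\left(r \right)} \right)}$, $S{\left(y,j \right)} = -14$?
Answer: $-70$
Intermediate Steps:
$x{\left(q \right)} = 1$ ($x{\left(q \right)} = \frac{2 q}{2 q} = 2 q \frac{1}{2 q} = 1$)
$a{\left(p,r \right)} = -14$
$R{\left(E,I \right)} = \frac{E + I}{-2 + E}$
$a{\left(43,-196 \right)} R{\left(3,2 \right)} = - 14 \frac{3 + 2}{-2 + 3} = - 14 \cdot 1^{-1} \cdot 5 = - 14 \cdot 1 \cdot 5 = \left(-14\right) 5 = -70$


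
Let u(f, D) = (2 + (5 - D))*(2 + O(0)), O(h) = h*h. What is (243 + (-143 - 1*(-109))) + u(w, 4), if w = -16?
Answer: 215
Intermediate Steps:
O(h) = h**2
u(f, D) = 14 - 2*D (u(f, D) = (2 + (5 - D))*(2 + 0**2) = (7 - D)*(2 + 0) = (7 - D)*2 = 14 - 2*D)
(243 + (-143 - 1*(-109))) + u(w, 4) = (243 + (-143 - 1*(-109))) + (14 - 2*4) = (243 + (-143 + 109)) + (14 - 8) = (243 - 34) + 6 = 209 + 6 = 215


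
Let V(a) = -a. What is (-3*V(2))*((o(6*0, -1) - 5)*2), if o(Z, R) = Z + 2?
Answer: -36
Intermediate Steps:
o(Z, R) = 2 + Z
(-3*V(2))*((o(6*0, -1) - 5)*2) = (-(-3)*2)*(((2 + 6*0) - 5)*2) = (-3*(-2))*(((2 + 0) - 5)*2) = 6*((2 - 5)*2) = 6*(-3*2) = 6*(-6) = -36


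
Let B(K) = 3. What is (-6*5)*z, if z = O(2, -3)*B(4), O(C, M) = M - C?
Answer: 450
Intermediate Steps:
z = -15 (z = (-3 - 1*2)*3 = (-3 - 2)*3 = -5*3 = -15)
(-6*5)*z = -6*5*(-15) = -30*(-15) = 450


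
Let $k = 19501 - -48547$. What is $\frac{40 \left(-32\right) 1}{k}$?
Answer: $- \frac{80}{4253} \approx -0.01881$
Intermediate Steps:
$k = 68048$ ($k = 19501 + 48547 = 68048$)
$\frac{40 \left(-32\right) 1}{k} = \frac{40 \left(-32\right) 1}{68048} = \left(-1280\right) 1 \cdot \frac{1}{68048} = \left(-1280\right) \frac{1}{68048} = - \frac{80}{4253}$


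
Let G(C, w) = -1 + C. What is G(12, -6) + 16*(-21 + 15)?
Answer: -85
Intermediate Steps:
G(12, -6) + 16*(-21 + 15) = (-1 + 12) + 16*(-21 + 15) = 11 + 16*(-6) = 11 - 96 = -85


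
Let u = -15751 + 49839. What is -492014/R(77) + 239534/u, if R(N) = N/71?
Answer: -595388727677/1312388 ≈ -4.5367e+5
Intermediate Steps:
R(N) = N/71 (R(N) = N*(1/71) = N/71)
u = 34088
-492014/R(77) + 239534/u = -492014/((1/71)*77) + 239534/34088 = -492014/77/71 + 239534*(1/34088) = -492014*71/77 + 119767/17044 = -34932994/77 + 119767/17044 = -595388727677/1312388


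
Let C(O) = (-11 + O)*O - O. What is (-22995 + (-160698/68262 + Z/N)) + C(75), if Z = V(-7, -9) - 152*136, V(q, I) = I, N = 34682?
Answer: -7210088048523/394577114 ≈ -18273.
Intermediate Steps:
C(O) = -O + O*(-11 + O) (C(O) = O*(-11 + O) - O = -O + O*(-11 + O))
Z = -20681 (Z = -9 - 152*136 = -9 - 20672 = -20681)
(-22995 + (-160698/68262 + Z/N)) + C(75) = (-22995 + (-160698/68262 - 20681/34682)) + 75*(-12 + 75) = (-22995 + (-160698*1/68262 - 20681*1/34682)) + 75*63 = (-22995 + (-26783/11377 - 20681/34682)) + 4725 = (-22995 - 1164175743/394577114) + 4725 = -9074464912173/394577114 + 4725 = -7210088048523/394577114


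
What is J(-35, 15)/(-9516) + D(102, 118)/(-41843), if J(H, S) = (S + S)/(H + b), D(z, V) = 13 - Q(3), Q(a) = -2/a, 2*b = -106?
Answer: -5094643/17519831472 ≈ -0.00029079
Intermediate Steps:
b = -53 (b = (½)*(-106) = -53)
D(z, V) = 41/3 (D(z, V) = 13 - (-2)/3 = 13 - 1*(-⅔) = 13 + ⅔ = 41/3)
J(H, S) = 2*S/(-53 + H) (J(H, S) = (S + S)/(H - 53) = (2*S)/(-53 + H) = 2*S/(-53 + H))
J(-35, 15)/(-9516) + D(102, 118)/(-41843) = (2*15/(-53 - 35))/(-9516) + (41/3)/(-41843) = (2*15/(-88))*(-1/9516) + (41/3)*(-1/41843) = (2*15*(-1/88))*(-1/9516) - 41/125529 = -15/44*(-1/9516) - 41/125529 = 5/139568 - 41/125529 = -5094643/17519831472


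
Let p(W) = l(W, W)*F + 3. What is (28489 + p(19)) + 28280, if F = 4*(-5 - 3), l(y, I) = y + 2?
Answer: 56100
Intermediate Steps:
l(y, I) = 2 + y
F = -32 (F = 4*(-8) = -32)
p(W) = -61 - 32*W (p(W) = (2 + W)*(-32) + 3 = (-64 - 32*W) + 3 = -61 - 32*W)
(28489 + p(19)) + 28280 = (28489 + (-61 - 32*19)) + 28280 = (28489 + (-61 - 608)) + 28280 = (28489 - 669) + 28280 = 27820 + 28280 = 56100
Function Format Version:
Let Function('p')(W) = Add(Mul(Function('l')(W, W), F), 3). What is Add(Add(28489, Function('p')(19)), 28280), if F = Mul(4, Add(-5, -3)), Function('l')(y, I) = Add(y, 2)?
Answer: 56100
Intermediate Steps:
Function('l')(y, I) = Add(2, y)
F = -32 (F = Mul(4, -8) = -32)
Function('p')(W) = Add(-61, Mul(-32, W)) (Function('p')(W) = Add(Mul(Add(2, W), -32), 3) = Add(Add(-64, Mul(-32, W)), 3) = Add(-61, Mul(-32, W)))
Add(Add(28489, Function('p')(19)), 28280) = Add(Add(28489, Add(-61, Mul(-32, 19))), 28280) = Add(Add(28489, Add(-61, -608)), 28280) = Add(Add(28489, -669), 28280) = Add(27820, 28280) = 56100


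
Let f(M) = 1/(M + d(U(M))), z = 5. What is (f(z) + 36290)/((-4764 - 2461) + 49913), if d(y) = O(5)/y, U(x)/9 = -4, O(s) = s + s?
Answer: 33529/39440 ≈ 0.85013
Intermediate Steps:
O(s) = 2*s
U(x) = -36 (U(x) = 9*(-4) = -36)
d(y) = 10/y (d(y) = (2*5)/y = 10/y)
f(M) = 1/(-5/18 + M) (f(M) = 1/(M + 10/(-36)) = 1/(M + 10*(-1/36)) = 1/(M - 5/18) = 1/(-5/18 + M))
(f(z) + 36290)/((-4764 - 2461) + 49913) = (18/(-5 + 18*5) + 36290)/((-4764 - 2461) + 49913) = (18/(-5 + 90) + 36290)/(-7225 + 49913) = (18/85 + 36290)/42688 = (18*(1/85) + 36290)*(1/42688) = (18/85 + 36290)*(1/42688) = (3084668/85)*(1/42688) = 33529/39440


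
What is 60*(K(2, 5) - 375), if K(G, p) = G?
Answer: -22380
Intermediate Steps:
60*(K(2, 5) - 375) = 60*(2 - 375) = 60*(-373) = -22380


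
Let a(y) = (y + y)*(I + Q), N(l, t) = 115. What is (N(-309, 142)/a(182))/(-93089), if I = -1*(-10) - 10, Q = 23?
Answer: -5/33884396 ≈ -1.4756e-7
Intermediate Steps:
I = 0 (I = 10 - 10 = 0)
a(y) = 46*y (a(y) = (y + y)*(0 + 23) = (2*y)*23 = 46*y)
(N(-309, 142)/a(182))/(-93089) = (115/((46*182)))/(-93089) = (115/8372)*(-1/93089) = (115*(1/8372))*(-1/93089) = (5/364)*(-1/93089) = -5/33884396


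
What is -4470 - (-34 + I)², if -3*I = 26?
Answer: -56614/9 ≈ -6290.4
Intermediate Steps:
I = -26/3 (I = -⅓*26 = -26/3 ≈ -8.6667)
-4470 - (-34 + I)² = -4470 - (-34 - 26/3)² = -4470 - (-128/3)² = -4470 - 1*16384/9 = -4470 - 16384/9 = -56614/9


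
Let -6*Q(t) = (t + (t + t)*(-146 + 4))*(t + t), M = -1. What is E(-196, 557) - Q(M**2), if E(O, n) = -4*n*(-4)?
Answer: 26453/3 ≈ 8817.7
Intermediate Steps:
E(O, n) = 16*n
Q(t) = 283*t**2/3 (Q(t) = -(t + (t + t)*(-146 + 4))*(t + t)/6 = -(t + (2*t)*(-142))*2*t/6 = -(t - 284*t)*2*t/6 = -(-283*t)*2*t/6 = -(-283)*t**2/3 = 283*t**2/3)
E(-196, 557) - Q(M**2) = 16*557 - 283*((-1)**2)**2/3 = 8912 - 283*1**2/3 = 8912 - 283/3 = 26453/3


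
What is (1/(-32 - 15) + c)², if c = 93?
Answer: 19096900/2209 ≈ 8645.0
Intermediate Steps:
(1/(-32 - 15) + c)² = (1/(-32 - 15) + 93)² = (1/(-47) + 93)² = (-1/47 + 93)² = (4370/47)² = 19096900/2209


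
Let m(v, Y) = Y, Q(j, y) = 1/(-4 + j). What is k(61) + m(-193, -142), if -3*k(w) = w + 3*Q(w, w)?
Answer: -9254/57 ≈ -162.35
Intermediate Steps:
k(w) = -1/(-4 + w) - w/3 (k(w) = -(w + 3/(-4 + w))/3 = -1/(-4 + w) - w/3)
k(61) + m(-193, -142) = (-3 - 1*61*(-4 + 61))/(3*(-4 + 61)) - 142 = (1/3)*(-3 - 1*61*57)/57 - 142 = (1/3)*(1/57)*(-3 - 3477) - 142 = (1/3)*(1/57)*(-3480) - 142 = -1160/57 - 142 = -9254/57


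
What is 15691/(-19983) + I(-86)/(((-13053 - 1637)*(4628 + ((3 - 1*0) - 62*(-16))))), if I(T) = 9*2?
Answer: -648053150932/825316584105 ≈ -0.78522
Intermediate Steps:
I(T) = 18
15691/(-19983) + I(-86)/(((-13053 - 1637)*(4628 + ((3 - 1*0) - 62*(-16))))) = 15691/(-19983) + 18/(((-13053 - 1637)*(4628 + ((3 - 1*0) - 62*(-16))))) = 15691*(-1/19983) + 18/((-14690*(4628 + ((3 + 0) + 992)))) = -15691/19983 + 18/((-14690*(4628 + (3 + 992)))) = -15691/19983 + 18/((-14690*(4628 + 995))) = -15691/19983 + 18/((-14690*5623)) = -15691/19983 + 18/(-82601870) = -15691/19983 + 18*(-1/82601870) = -15691/19983 - 9/41300935 = -648053150932/825316584105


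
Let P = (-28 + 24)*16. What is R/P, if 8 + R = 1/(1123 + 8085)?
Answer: 73663/589312 ≈ 0.12500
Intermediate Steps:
R = -73663/9208 (R = -8 + 1/(1123 + 8085) = -8 + 1/9208 = -73663/9208 ≈ -7.9999)
P = -64 (P = -4*16 = -64)
R/P = -73663/9208/(-64) = -73663/9208*(-1/64) = 73663/589312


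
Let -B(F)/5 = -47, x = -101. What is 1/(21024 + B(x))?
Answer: 1/21259 ≈ 4.7039e-5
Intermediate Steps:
B(F) = 235 (B(F) = -5*(-47) = 235)
1/(21024 + B(x)) = 1/(21024 + 235) = 1/21259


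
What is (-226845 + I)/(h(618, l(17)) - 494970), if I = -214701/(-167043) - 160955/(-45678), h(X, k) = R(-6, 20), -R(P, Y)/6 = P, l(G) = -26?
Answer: 576944597321929/1258813511226612 ≈ 0.45832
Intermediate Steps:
R(P, Y) = -6*P
h(X, k) = 36 (h(X, k) = -6*(-6) = 36)
I = 12231172781/2543396718 (I = -214701*(-1/167043) - 160955*(-1/45678) = 71567/55681 + 160955/45678 = 12231172781/2543396718 ≈ 4.8090)
(-226845 + I)/(h(618, l(17)) - 494970) = (-226845 + 12231172781/2543396718)/(36 - 494970) = -576944597321929/2543396718/(-494934) = -576944597321929/2543396718*(-1/494934) = 576944597321929/1258813511226612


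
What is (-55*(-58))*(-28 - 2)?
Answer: -95700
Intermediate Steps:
(-55*(-58))*(-28 - 2) = 3190*(-30) = -95700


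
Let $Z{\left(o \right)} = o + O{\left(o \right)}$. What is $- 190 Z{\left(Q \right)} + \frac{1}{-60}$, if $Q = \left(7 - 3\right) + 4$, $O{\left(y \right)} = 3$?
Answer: $- \frac{125401}{60} \approx -2090.0$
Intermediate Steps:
$Q = 8$ ($Q = 4 + 4 = 8$)
$Z{\left(o \right)} = 3 + o$ ($Z{\left(o \right)} = o + 3 = 3 + o$)
$- 190 Z{\left(Q \right)} + \frac{1}{-60} = - 190 \left(3 + 8\right) + \frac{1}{-60} = \left(-190\right) 11 - \frac{1}{60} = -2090 - \frac{1}{60} = - \frac{125401}{60}$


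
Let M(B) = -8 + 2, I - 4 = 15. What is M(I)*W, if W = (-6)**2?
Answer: -216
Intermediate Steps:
I = 19 (I = 4 + 15 = 19)
W = 36
M(B) = -6
M(I)*W = -6*36 = -216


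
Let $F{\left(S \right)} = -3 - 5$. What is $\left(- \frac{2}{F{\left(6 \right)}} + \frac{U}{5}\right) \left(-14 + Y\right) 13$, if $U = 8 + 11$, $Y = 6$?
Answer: $- \frac{2106}{5} \approx -421.2$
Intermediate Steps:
$U = 19$
$F{\left(S \right)} = -8$
$\left(- \frac{2}{F{\left(6 \right)}} + \frac{U}{5}\right) \left(-14 + Y\right) 13 = \left(- \frac{2}{-8} + \frac{19}{5}\right) \left(-14 + 6\right) 13 = \left(\left(-2\right) \left(- \frac{1}{8}\right) + 19 \cdot \frac{1}{5}\right) \left(-8\right) 13 = \left(\frac{1}{4} + \frac{19}{5}\right) \left(-8\right) 13 = \frac{81}{20} \left(-8\right) 13 = \left(- \frac{162}{5}\right) 13 = - \frac{2106}{5}$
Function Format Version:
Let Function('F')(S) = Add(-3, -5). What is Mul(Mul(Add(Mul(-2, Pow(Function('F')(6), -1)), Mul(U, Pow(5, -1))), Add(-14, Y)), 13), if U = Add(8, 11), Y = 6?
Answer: Rational(-2106, 5) ≈ -421.20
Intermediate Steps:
U = 19
Function('F')(S) = -8
Mul(Mul(Add(Mul(-2, Pow(Function('F')(6), -1)), Mul(U, Pow(5, -1))), Add(-14, Y)), 13) = Mul(Mul(Add(Mul(-2, Pow(-8, -1)), Mul(19, Pow(5, -1))), Add(-14, 6)), 13) = Mul(Mul(Add(Mul(-2, Rational(-1, 8)), Mul(19, Rational(1, 5))), -8), 13) = Mul(Mul(Add(Rational(1, 4), Rational(19, 5)), -8), 13) = Mul(Mul(Rational(81, 20), -8), 13) = Mul(Rational(-162, 5), 13) = Rational(-2106, 5)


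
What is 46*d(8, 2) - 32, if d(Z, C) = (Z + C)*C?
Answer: 888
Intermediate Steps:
d(Z, C) = C*(C + Z) (d(Z, C) = (C + Z)*C = C*(C + Z))
46*d(8, 2) - 32 = 46*(2*(2 + 8)) - 32 = 46*(2*10) - 32 = 46*20 - 32 = 920 - 32 = 888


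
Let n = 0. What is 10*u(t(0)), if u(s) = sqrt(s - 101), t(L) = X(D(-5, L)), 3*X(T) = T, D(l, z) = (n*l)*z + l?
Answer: 20*I*sqrt(231)/3 ≈ 101.32*I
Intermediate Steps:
D(l, z) = l (D(l, z) = (0*l)*z + l = 0*z + l = 0 + l = l)
X(T) = T/3
t(L) = -5/3 (t(L) = (1/3)*(-5) = -5/3)
u(s) = sqrt(-101 + s)
10*u(t(0)) = 10*sqrt(-101 - 5/3) = 10*sqrt(-308/3) = 10*(2*I*sqrt(231)/3) = 20*I*sqrt(231)/3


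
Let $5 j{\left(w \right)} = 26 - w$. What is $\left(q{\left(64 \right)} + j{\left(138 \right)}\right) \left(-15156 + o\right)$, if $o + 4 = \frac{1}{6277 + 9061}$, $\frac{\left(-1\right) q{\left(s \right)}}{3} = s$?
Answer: $\frac{124632906344}{38345} \approx 3.2503 \cdot 10^{6}$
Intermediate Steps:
$j{\left(w \right)} = \frac{26}{5} - \frac{w}{5}$ ($j{\left(w \right)} = \frac{26 - w}{5} = \frac{26}{5} - \frac{w}{5}$)
$q{\left(s \right)} = - 3 s$
$o = - \frac{61351}{15338}$ ($o = -4 + \frac{1}{6277 + 9061} = -4 + \frac{1}{15338} = - \frac{61351}{15338} \approx -3.9999$)
$\left(q{\left(64 \right)} + j{\left(138 \right)}\right) \left(-15156 + o\right) = \left(\left(-3\right) 64 + \left(\frac{26}{5} - \frac{138}{5}\right)\right) \left(-15156 - \frac{61351}{15338}\right) = \left(-192 + \left(\frac{26}{5} - \frac{138}{5}\right)\right) \left(- \frac{232524079}{15338}\right) = \left(-192 - \frac{112}{5}\right) \left(- \frac{232524079}{15338}\right) = \left(- \frac{1072}{5}\right) \left(- \frac{232524079}{15338}\right) = \frac{124632906344}{38345}$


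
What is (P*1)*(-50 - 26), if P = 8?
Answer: -608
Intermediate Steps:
(P*1)*(-50 - 26) = (8*1)*(-50 - 26) = 8*(-76) = -608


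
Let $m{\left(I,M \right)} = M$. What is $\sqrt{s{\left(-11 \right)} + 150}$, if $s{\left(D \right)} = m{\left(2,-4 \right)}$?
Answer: $\sqrt{146} \approx 12.083$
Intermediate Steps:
$s{\left(D \right)} = -4$
$\sqrt{s{\left(-11 \right)} + 150} = \sqrt{-4 + 150} = \sqrt{146}$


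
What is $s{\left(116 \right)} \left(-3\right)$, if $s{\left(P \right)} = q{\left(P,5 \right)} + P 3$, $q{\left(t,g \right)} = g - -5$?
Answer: $-1074$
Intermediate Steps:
$q{\left(t,g \right)} = 5 + g$ ($q{\left(t,g \right)} = g + 5 = 5 + g$)
$s{\left(P \right)} = 10 + 3 P$ ($s{\left(P \right)} = \left(5 + 5\right) + P 3 = 10 + 3 P$)
$s{\left(116 \right)} \left(-3\right) = \left(10 + 3 \cdot 116\right) \left(-3\right) = \left(10 + 348\right) \left(-3\right) = 358 \left(-3\right) = -1074$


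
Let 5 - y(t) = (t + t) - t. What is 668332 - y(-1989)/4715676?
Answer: 1575818585219/2357838 ≈ 6.6833e+5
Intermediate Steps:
y(t) = 5 - t (y(t) = 5 - ((t + t) - t) = 5 - (2*t - t) = 5 - t)
668332 - y(-1989)/4715676 = 668332 - (5 - 1*(-1989))/4715676 = 668332 - (5 + 1989)/4715676 = 668332 - 1994/4715676 = 668332 - 1*997/2357838 = 668332 - 997/2357838 = 1575818585219/2357838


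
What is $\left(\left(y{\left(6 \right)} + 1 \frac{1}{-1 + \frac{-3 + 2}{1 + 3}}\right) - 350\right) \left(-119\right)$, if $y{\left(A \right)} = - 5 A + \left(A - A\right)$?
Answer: $\frac{226576}{5} \approx 45315.0$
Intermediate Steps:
$y{\left(A \right)} = - 5 A$ ($y{\left(A \right)} = - 5 A + 0 = - 5 A$)
$\left(\left(y{\left(6 \right)} + 1 \frac{1}{-1 + \frac{-3 + 2}{1 + 3}}\right) - 350\right) \left(-119\right) = \left(\left(\left(-5\right) 6 + 1 \frac{1}{-1 + \frac{-3 + 2}{1 + 3}}\right) - 350\right) \left(-119\right) = \left(\left(-30 + 1 \frac{1}{-1 - \frac{1}{4}}\right) - 350\right) \left(-119\right) = \left(\left(-30 + 1 \frac{1}{- \frac{5}{4}}\right) - 350\right) \left(-119\right) = \left(\left(-30 + 1 \left(- \frac{4}{5}\right)\right) - 350\right) \left(-119\right) = \left(\left(-30 - \frac{4}{5}\right) - 350\right) \left(-119\right) = \left(- \frac{154}{5} - 350\right) \left(-119\right) = \left(- \frac{1904}{5}\right) \left(-119\right) = \frac{226576}{5}$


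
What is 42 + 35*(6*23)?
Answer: 4872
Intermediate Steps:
42 + 35*(6*23) = 42 + 35*138 = 42 + 4830 = 4872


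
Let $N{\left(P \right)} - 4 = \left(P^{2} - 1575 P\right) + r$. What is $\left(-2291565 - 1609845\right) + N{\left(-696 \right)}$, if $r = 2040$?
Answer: $-2318750$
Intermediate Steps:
$N{\left(P \right)} = 2044 + P^{2} - 1575 P$ ($N{\left(P \right)} = 4 + \left(\left(P^{2} - 1575 P\right) + 2040\right) = 4 + \left(2040 + P^{2} - 1575 P\right) = 2044 + P^{2} - 1575 P$)
$\left(-2291565 - 1609845\right) + N{\left(-696 \right)} = \left(-2291565 - 1609845\right) + \left(2044 + \left(-696\right)^{2} - -1096200\right) = \left(-2291565 - 1609845\right) + \left(2044 + 484416 + 1096200\right) = -3901410 + 1582660 = -2318750$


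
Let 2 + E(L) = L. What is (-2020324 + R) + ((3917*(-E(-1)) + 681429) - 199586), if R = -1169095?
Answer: -2695825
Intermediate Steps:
E(L) = -2 + L
(-2020324 + R) + ((3917*(-E(-1)) + 681429) - 199586) = (-2020324 - 1169095) + ((3917*(-(-2 - 1)) + 681429) - 199586) = -3189419 + ((3917*(-1*(-3)) + 681429) - 199586) = -3189419 + ((3917*3 + 681429) - 199586) = -3189419 + ((11751 + 681429) - 199586) = -3189419 + (693180 - 199586) = -3189419 + 493594 = -2695825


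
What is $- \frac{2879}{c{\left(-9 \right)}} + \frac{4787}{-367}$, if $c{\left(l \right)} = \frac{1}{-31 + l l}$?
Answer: $- \frac{52834437}{367} \approx -1.4396 \cdot 10^{5}$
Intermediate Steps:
$c{\left(l \right)} = \frac{1}{-31 + l^{2}}$
$- \frac{2879}{c{\left(-9 \right)}} + \frac{4787}{-367} = - \frac{2879}{\frac{1}{-31 + \left(-9\right)^{2}}} + \frac{4787}{-367} = - \frac{2879}{\frac{1}{-31 + 81}} + 4787 \left(- \frac{1}{367}\right) = - \frac{2879}{\frac{1}{50}} - \frac{4787}{367} = - 2879 \frac{1}{\frac{1}{50}} - \frac{4787}{367} = \left(-2879\right) 50 - \frac{4787}{367} = -143950 - \frac{4787}{367} = - \frac{52834437}{367}$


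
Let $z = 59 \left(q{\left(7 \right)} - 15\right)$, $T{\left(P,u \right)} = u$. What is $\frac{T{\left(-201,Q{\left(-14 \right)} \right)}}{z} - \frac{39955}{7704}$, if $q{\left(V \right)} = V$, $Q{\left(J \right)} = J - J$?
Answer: $- \frac{39955}{7704} \approx -5.1863$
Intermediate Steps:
$Q{\left(J \right)} = 0$
$z = -472$ ($z = 59 \left(7 - 15\right) = 59 \left(-8\right) = -472$)
$\frac{T{\left(-201,Q{\left(-14 \right)} \right)}}{z} - \frac{39955}{7704} = \frac{0}{-472} - \frac{39955}{7704} = 0 \left(- \frac{1}{472}\right) - \frac{39955}{7704} = 0 - \frac{39955}{7704} = - \frac{39955}{7704}$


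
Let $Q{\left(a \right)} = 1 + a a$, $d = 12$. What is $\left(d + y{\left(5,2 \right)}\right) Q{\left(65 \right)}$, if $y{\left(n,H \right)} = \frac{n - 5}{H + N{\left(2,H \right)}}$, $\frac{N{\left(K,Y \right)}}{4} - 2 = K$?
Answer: $50712$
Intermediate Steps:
$N{\left(K,Y \right)} = 8 + 4 K$
$y{\left(n,H \right)} = \frac{-5 + n}{16 + H}$ ($y{\left(n,H \right)} = \frac{n - 5}{H + \left(8 + 4 \cdot 2\right)} = \frac{-5 + n}{H + \left(8 + 8\right)} = \frac{-5 + n}{H + 16} = \frac{-5 + n}{16 + H}$)
$Q{\left(a \right)} = 1 + a^{2}$
$\left(d + y{\left(5,2 \right)}\right) Q{\left(65 \right)} = \left(12 + \frac{-5 + 5}{16 + 2}\right) \left(1 + 65^{2}\right) = \left(12 + \frac{1}{18} \cdot 0\right) \left(1 + 4225\right) = \left(12 + \frac{1}{18} \cdot 0\right) 4226 = \left(12 + 0\right) 4226 = 12 \cdot 4226 = 50712$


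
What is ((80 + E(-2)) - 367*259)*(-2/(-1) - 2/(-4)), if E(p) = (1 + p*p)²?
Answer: -237370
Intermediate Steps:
E(p) = (1 + p²)²
((80 + E(-2)) - 367*259)*(-2/(-1) - 2/(-4)) = ((80 + (1 + (-2)²)²) - 367*259)*(-2/(-1) - 2/(-4)) = ((80 + (1 + 4)²) - 95053)*(-2*(-1) - 2*(-¼)) = ((80 + 5²) - 95053)*(2 + ½) = ((80 + 25) - 95053)*(5/2) = (105 - 95053)*(5/2) = -94948*5/2 = -237370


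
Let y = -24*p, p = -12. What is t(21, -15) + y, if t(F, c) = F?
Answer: 309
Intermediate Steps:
y = 288 (y = -24*(-12) = 288)
t(21, -15) + y = 21 + 288 = 309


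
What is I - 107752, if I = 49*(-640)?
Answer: -139112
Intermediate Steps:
I = -31360
I - 107752 = -31360 - 107752 = -139112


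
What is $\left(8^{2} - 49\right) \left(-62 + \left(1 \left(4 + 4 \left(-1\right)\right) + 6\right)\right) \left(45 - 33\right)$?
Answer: $-10080$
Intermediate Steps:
$\left(8^{2} - 49\right) \left(-62 + \left(1 \left(4 + 4 \left(-1\right)\right) + 6\right)\right) \left(45 - 33\right) = \left(64 - 49\right) \left(-62 + \left(1 \left(4 - 4\right) + 6\right)\right) 12 = 15 \left(-62 + \left(1 \cdot 0 + 6\right)\right) 12 = 15 \left(-62 + \left(0 + 6\right)\right) 12 = 15 \left(-62 + 6\right) 12 = 15 \left(-56\right) 12 = \left(-840\right) 12 = -10080$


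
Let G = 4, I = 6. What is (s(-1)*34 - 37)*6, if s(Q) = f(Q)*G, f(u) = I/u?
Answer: -5118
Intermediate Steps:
f(u) = 6/u
s(Q) = 24/Q (s(Q) = (6/Q)*4 = 24/Q)
(s(-1)*34 - 37)*6 = ((24/(-1))*34 - 37)*6 = ((24*(-1))*34 - 37)*6 = (-24*34 - 37)*6 = (-816 - 37)*6 = -853*6 = -5118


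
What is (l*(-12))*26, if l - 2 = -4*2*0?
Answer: -624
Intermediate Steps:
l = 2 (l = 2 - 4*2*0 = 2 - 8*0 = 2 + 0 = 2)
(l*(-12))*26 = (2*(-12))*26 = -24*26 = -624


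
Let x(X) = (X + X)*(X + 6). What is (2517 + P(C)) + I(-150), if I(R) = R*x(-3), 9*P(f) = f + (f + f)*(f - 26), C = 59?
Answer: 50906/9 ≈ 5656.2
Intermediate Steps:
P(f) = f/9 + 2*f*(-26 + f)/9 (P(f) = (f + (f + f)*(f - 26))/9 = (f + (2*f)*(-26 + f))/9 = (f + 2*f*(-26 + f))/9 = f/9 + 2*f*(-26 + f)/9)
x(X) = 2*X*(6 + X) (x(X) = (2*X)*(6 + X) = 2*X*(6 + X))
I(R) = -18*R (I(R) = R*(2*(-3)*(6 - 3)) = R*(2*(-3)*3) = R*(-18) = -18*R)
(2517 + P(C)) + I(-150) = (2517 + (1/9)*59*(-51 + 2*59)) - 18*(-150) = (2517 + (1/9)*59*(-51 + 118)) + 2700 = (2517 + (1/9)*59*67) + 2700 = (2517 + 3953/9) + 2700 = 26606/9 + 2700 = 50906/9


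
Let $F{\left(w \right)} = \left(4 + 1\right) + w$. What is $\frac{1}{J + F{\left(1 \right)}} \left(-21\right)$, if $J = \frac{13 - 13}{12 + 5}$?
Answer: $- \frac{7}{2} \approx -3.5$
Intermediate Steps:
$F{\left(w \right)} = 5 + w$
$J = 0$ ($J = \frac{0}{17} = 0 \cdot \frac{1}{17} = 0$)
$\frac{1}{J + F{\left(1 \right)}} \left(-21\right) = \frac{1}{0 + \left(5 + 1\right)} \left(-21\right) = \frac{1}{0 + 6} \left(-21\right) = \frac{1}{6} \left(-21\right) = - \frac{7}{2}$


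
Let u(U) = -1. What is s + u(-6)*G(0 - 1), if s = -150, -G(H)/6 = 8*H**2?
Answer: -102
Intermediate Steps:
G(H) = -48*H**2
s + u(-6)*G(0 - 1) = -150 - (-48)*(0 - 1)**2 = -150 - (-48)*(-1)**2 = -150 - (-48) = -150 - 1*(-48) = -150 + 48 = -102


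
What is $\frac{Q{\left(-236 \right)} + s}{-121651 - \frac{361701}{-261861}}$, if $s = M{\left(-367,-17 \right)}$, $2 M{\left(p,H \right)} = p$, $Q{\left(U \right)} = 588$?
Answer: $- \frac{70615183}{21236860540} \approx -0.0033251$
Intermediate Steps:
$M{\left(p,H \right)} = \frac{p}{2}$
$s = - \frac{367}{2}$ ($s = \frac{1}{2} \left(-367\right) = - \frac{367}{2} \approx -183.5$)
$\frac{Q{\left(-236 \right)} + s}{-121651 - \frac{361701}{-261861}} = \frac{588 - \frac{367}{2}}{-121651 - \frac{361701}{-261861}} = \frac{809}{2 \left(-121651 - - \frac{120567}{87287}\right)} = \frac{809}{2 \left(-121651 + \frac{120567}{87287}\right)} = \frac{809}{2 \left(- \frac{10618430270}{87287}\right)} = \frac{809}{2} \left(- \frac{87287}{10618430270}\right) = - \frac{70615183}{21236860540}$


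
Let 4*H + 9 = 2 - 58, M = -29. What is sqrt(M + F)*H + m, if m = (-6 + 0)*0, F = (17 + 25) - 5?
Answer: -65*sqrt(2)/2 ≈ -45.962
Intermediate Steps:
F = 37 (F = 42 - 5 = 37)
m = 0 (m = -6*0 = 0)
H = -65/4 (H = -9/4 + (2 - 58)/4 = -9/4 + (1/4)*(-56) = -9/4 - 14 = -65/4 ≈ -16.250)
sqrt(M + F)*H + m = sqrt(-29 + 37)*(-65/4) + 0 = sqrt(8)*(-65/4) + 0 = (2*sqrt(2))*(-65/4) + 0 = -65*sqrt(2)/2 + 0 = -65*sqrt(2)/2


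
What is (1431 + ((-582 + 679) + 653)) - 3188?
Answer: -1007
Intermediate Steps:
(1431 + ((-582 + 679) + 653)) - 3188 = (1431 + (97 + 653)) - 3188 = (1431 + 750) - 3188 = 2181 - 3188 = -1007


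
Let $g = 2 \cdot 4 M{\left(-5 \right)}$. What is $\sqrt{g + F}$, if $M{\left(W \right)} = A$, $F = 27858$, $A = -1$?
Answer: $5 \sqrt{1114} \approx 166.88$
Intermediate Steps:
$M{\left(W \right)} = -1$
$g = -8$ ($g = 2 \cdot 4 \left(-1\right) = 8 \left(-1\right) = -8$)
$\sqrt{g + F} = \sqrt{-8 + 27858} = \sqrt{27850} = 5 \sqrt{1114}$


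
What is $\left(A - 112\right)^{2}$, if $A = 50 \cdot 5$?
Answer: $19044$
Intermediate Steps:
$A = 250$
$\left(A - 112\right)^{2} = \left(250 - 112\right)^{2} = 138^{2} = 19044$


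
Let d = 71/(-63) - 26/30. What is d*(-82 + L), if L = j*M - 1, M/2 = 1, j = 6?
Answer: 44588/315 ≈ 141.55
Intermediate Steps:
M = 2 (M = 2*1 = 2)
L = 11 (L = 6*2 - 1 = 12 - 1 = 11)
d = -628/315 (d = 71*(-1/63) - 26*1/30 = -71/63 - 13/15 = -628/315 ≈ -1.9937)
d*(-82 + L) = -628*(-82 + 11)/315 = -628/315*(-71) = 44588/315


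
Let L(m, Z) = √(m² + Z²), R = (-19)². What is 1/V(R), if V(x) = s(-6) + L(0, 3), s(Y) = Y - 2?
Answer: -⅕ ≈ -0.20000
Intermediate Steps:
R = 361
s(Y) = -2 + Y
L(m, Z) = √(Z² + m²)
V(x) = -5 (V(x) = (-2 - 6) + √(3² + 0²) = -8 + √(9 + 0) = -8 + √9 = -8 + 3 = -5)
1/V(R) = 1/(-5) = -⅕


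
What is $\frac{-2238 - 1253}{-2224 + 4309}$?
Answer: $- \frac{3491}{2085} \approx -1.6743$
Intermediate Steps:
$\frac{-2238 - 1253}{-2224 + 4309} = - \frac{3491}{2085}$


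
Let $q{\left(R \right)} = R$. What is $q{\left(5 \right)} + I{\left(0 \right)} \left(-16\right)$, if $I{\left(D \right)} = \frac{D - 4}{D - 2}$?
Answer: $-27$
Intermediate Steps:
$I{\left(D \right)} = \frac{-4 + D}{-2 + D}$
$q{\left(5 \right)} + I{\left(0 \right)} \left(-16\right) = 5 + \frac{-4 + 0}{-2 + 0} \left(-16\right) = 5 + \frac{1}{-2} \left(-4\right) \left(-16\right) = 5 + \left(- \frac{1}{2}\right) \left(-4\right) \left(-16\right) = 5 + 2 \left(-16\right) = 5 - 32 = -27$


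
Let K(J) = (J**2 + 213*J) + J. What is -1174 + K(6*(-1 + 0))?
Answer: -2422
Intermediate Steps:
K(J) = J**2 + 214*J
-1174 + K(6*(-1 + 0)) = -1174 + (6*(-1 + 0))*(214 + 6*(-1 + 0)) = -1174 + (6*(-1))*(214 + 6*(-1)) = -1174 - 6*(214 - 6) = -1174 - 6*208 = -1174 - 1248 = -2422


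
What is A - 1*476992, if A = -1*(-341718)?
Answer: -135274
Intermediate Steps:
A = 341718
A - 1*476992 = 341718 - 1*476992 = 341718 - 476992 = -135274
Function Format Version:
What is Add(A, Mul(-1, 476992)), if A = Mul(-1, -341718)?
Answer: -135274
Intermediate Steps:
A = 341718
Add(A, Mul(-1, 476992)) = Add(341718, Mul(-1, 476992)) = Add(341718, -476992) = -135274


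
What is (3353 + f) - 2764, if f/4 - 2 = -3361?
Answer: -12847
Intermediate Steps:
f = -13436 (f = 8 + 4*(-3361) = 8 - 13444 = -13436)
(3353 + f) - 2764 = (3353 - 13436) - 2764 = -10083 - 2764 = -12847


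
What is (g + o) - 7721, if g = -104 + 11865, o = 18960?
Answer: 23000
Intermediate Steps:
g = 11761
(g + o) - 7721 = (11761 + 18960) - 7721 = 30721 - 7721 = 23000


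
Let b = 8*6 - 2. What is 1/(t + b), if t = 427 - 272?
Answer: 1/201 ≈ 0.0049751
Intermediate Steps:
t = 155
b = 46 (b = 48 - 2 = 46)
1/(t + b) = 1/(155 + 46) = 1/201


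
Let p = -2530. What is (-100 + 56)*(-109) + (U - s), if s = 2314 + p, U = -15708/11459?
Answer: 8202400/1637 ≈ 5010.6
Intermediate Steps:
U = -2244/1637 (U = -15708*1/11459 = -2244/1637 ≈ -1.3708)
s = -216 (s = 2314 - 2530 = -216)
(-100 + 56)*(-109) + (U - s) = (-100 + 56)*(-109) + (-2244/1637 - 1*(-216)) = -44*(-109) + (-2244/1637 + 216) = 4796 + 351348/1637 = 8202400/1637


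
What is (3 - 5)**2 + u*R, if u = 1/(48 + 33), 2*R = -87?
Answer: 187/54 ≈ 3.4630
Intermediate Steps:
R = -87/2 (R = (1/2)*(-87) = -87/2 ≈ -43.500)
u = 1/81 ≈ 0.012346
(3 - 5)**2 + u*R = (3 - 5)**2 + (1/81)*(-87/2) = (-2)**2 - 29/54 = 4 - 29/54 = 187/54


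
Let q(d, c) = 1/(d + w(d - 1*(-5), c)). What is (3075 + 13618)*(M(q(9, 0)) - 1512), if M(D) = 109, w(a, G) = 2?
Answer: -23420279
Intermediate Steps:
q(d, c) = 1/(2 + d) (q(d, c) = 1/(d + 2) = 1/(2 + d))
(3075 + 13618)*(M(q(9, 0)) - 1512) = (3075 + 13618)*(109 - 1512) = 16693*(-1403) = -23420279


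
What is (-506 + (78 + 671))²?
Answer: 59049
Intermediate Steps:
(-506 + (78 + 671))² = (-506 + 749)² = 243² = 59049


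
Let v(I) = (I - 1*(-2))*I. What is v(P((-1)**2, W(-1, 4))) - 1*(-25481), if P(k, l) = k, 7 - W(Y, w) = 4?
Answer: 25484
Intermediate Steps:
W(Y, w) = 3 (W(Y, w) = 7 - 1*4 = 7 - 4 = 3)
v(I) = I*(2 + I) (v(I) = (I + 2)*I = (2 + I)*I = I*(2 + I))
v(P((-1)**2, W(-1, 4))) - 1*(-25481) = (-1)**2*(2 + (-1)**2) - 1*(-25481) = 1*(2 + 1) + 25481 = 1*3 + 25481 = 3 + 25481 = 25484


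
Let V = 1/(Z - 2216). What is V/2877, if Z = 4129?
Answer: 1/5503701 ≈ 1.8170e-7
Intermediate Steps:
V = 1/1913 (V = 1/(4129 - 2216) = 1/1913 ≈ 0.00052274)
V/2877 = (1/1913)/2877 = (1/1913)*(1/2877) = 1/5503701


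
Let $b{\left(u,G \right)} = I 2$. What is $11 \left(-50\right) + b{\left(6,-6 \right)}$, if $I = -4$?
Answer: $-558$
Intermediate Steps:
$b{\left(u,G \right)} = -8$ ($b{\left(u,G \right)} = \left(-4\right) 2 = -8$)
$11 \left(-50\right) + b{\left(6,-6 \right)} = 11 \left(-50\right) - 8 = -550 - 8 = -558$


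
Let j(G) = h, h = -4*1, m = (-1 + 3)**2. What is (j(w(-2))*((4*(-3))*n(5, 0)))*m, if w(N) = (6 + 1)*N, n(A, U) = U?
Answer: 0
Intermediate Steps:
m = 4 (m = 2**2 = 4)
w(N) = 7*N
h = -4
j(G) = -4
(j(w(-2))*((4*(-3))*n(5, 0)))*m = -4*4*(-3)*0*4 = -(-48)*0*4 = -4*0*4 = 0*4 = 0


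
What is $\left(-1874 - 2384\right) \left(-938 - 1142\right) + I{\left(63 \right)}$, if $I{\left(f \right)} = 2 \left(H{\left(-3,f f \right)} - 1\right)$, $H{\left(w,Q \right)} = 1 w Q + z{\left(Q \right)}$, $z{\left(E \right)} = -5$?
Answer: $8832814$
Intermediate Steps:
$H{\left(w,Q \right)} = -5 + Q w$ ($H{\left(w,Q \right)} = 1 w Q - 5 = w Q - 5 = Q w - 5 = -5 + Q w$)
$I{\left(f \right)} = -12 - 6 f^{2}$ ($I{\left(f \right)} = 2 \left(\left(-5 + f f \left(-3\right)\right) - 1\right) = 2 \left(\left(-5 + f^{2} \left(-3\right)\right) - 1\right) = 2 \left(\left(-5 - 3 f^{2}\right) - 1\right) = 2 \left(-6 - 3 f^{2}\right) = -12 - 6 f^{2}$)
$\left(-1874 - 2384\right) \left(-938 - 1142\right) + I{\left(63 \right)} = \left(-1874 - 2384\right) \left(-938 - 1142\right) - \left(12 + 6 \cdot 63^{2}\right) = \left(-4258\right) \left(-2080\right) - 23826 = 8856640 - 23826 = 8832814$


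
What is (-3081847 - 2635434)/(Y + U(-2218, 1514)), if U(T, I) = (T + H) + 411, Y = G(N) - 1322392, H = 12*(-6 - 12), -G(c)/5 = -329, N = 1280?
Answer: 5717281/1322770 ≈ 4.3222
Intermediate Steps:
G(c) = 1645 (G(c) = -5*(-329) = 1645)
H = -216 (H = 12*(-18) = -216)
Y = -1320747 (Y = 1645 - 1322392 = -1320747)
U(T, I) = 195 + T (U(T, I) = (T - 216) + 411 = (-216 + T) + 411 = 195 + T)
(-3081847 - 2635434)/(Y + U(-2218, 1514)) = (-3081847 - 2635434)/(-1320747 + (195 - 2218)) = -5717281/(-1320747 - 2023) = -5717281/(-1322770) = -5717281*(-1/1322770) = 5717281/1322770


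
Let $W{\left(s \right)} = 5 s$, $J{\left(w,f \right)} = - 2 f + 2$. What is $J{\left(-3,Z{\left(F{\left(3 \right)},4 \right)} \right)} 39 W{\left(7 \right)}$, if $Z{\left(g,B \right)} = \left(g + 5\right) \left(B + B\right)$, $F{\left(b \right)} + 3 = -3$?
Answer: $24570$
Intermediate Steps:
$F{\left(b \right)} = -6$ ($F{\left(b \right)} = -3 - 3 = -6$)
$Z{\left(g,B \right)} = 2 B \left(5 + g\right)$ ($Z{\left(g,B \right)} = \left(5 + g\right) 2 B = 2 B \left(5 + g\right)$)
$J{\left(w,f \right)} = 2 - 2 f$
$J{\left(-3,Z{\left(F{\left(3 \right)},4 \right)} \right)} 39 W{\left(7 \right)} = \left(2 - 2 \cdot 2 \cdot 4 \left(5 - 6\right)\right) 39 \cdot 5 \cdot 7 = \left(2 - 2 \cdot 2 \cdot 4 \left(-1\right)\right) 39 \cdot 35 = \left(2 - -16\right) 39 \cdot 35 = \left(2 + 16\right) 39 \cdot 35 = 18 \cdot 39 \cdot 35 = 702 \cdot 35 = 24570$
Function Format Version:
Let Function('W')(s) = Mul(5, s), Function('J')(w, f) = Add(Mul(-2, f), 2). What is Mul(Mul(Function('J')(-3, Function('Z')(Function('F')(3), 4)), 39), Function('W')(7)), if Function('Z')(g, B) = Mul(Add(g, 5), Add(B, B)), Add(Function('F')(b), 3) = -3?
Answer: 24570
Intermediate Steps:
Function('F')(b) = -6 (Function('F')(b) = Add(-3, -3) = -6)
Function('Z')(g, B) = Mul(2, B, Add(5, g)) (Function('Z')(g, B) = Mul(Add(5, g), Mul(2, B)) = Mul(2, B, Add(5, g)))
Function('J')(w, f) = Add(2, Mul(-2, f))
Mul(Mul(Function('J')(-3, Function('Z')(Function('F')(3), 4)), 39), Function('W')(7)) = Mul(Mul(Add(2, Mul(-2, Mul(2, 4, Add(5, -6)))), 39), Mul(5, 7)) = Mul(Mul(Add(2, Mul(-2, Mul(2, 4, -1))), 39), 35) = Mul(Mul(Add(2, Mul(-2, -8)), 39), 35) = Mul(Mul(Add(2, 16), 39), 35) = Mul(Mul(18, 39), 35) = Mul(702, 35) = 24570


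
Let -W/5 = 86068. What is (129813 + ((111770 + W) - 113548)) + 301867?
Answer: -438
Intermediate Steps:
W = -430340 (W = -5*86068 = -430340)
(129813 + ((111770 + W) - 113548)) + 301867 = (129813 + ((111770 - 430340) - 113548)) + 301867 = (129813 + (-318570 - 113548)) + 301867 = (129813 - 432118) + 301867 = -302305 + 301867 = -438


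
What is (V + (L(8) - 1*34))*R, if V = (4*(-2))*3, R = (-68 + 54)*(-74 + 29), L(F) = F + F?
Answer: -26460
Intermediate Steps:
L(F) = 2*F
R = 630 (R = -14*(-45) = 630)
V = -24 (V = -8*3 = -24)
(V + (L(8) - 1*34))*R = (-24 + (2*8 - 1*34))*630 = (-24 + (16 - 34))*630 = (-24 - 18)*630 = -42*630 = -26460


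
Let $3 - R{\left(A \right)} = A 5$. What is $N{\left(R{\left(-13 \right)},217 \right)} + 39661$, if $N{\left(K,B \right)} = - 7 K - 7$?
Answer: $39178$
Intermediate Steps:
$R{\left(A \right)} = 3 - 5 A$ ($R{\left(A \right)} = 3 - A 5 = 3 - 5 A$)
$N{\left(K,B \right)} = -7 - 7 K$
$N{\left(R{\left(-13 \right)},217 \right)} + 39661 = \left(-7 - 7 \left(3 - -65\right)\right) + 39661 = \left(-7 - 7 \left(3 + 65\right)\right) + 39661 = \left(-7 - 476\right) + 39661 = -483 + 39661 = 39178$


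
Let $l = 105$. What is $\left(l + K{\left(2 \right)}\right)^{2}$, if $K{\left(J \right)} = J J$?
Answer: $11881$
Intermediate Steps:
$K{\left(J \right)} = J^{2}$
$\left(l + K{\left(2 \right)}\right)^{2} = \left(105 + 2^{2}\right)^{2} = \left(105 + 4\right)^{2} = 109^{2} = 11881$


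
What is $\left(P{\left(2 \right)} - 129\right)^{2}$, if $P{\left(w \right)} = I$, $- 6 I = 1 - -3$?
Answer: $\frac{151321}{9} \approx 16813.0$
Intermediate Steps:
$I = - \frac{2}{3}$ ($I = - \frac{1 - -3}{6} = - \frac{1 + 3}{6} = \left(- \frac{1}{6}\right) 4 = - \frac{2}{3} \approx -0.66667$)
$P{\left(w \right)} = - \frac{2}{3}$
$\left(P{\left(2 \right)} - 129\right)^{2} = \left(- \frac{2}{3} - 129\right)^{2} = \left(- \frac{389}{3}\right)^{2} = \frac{151321}{9}$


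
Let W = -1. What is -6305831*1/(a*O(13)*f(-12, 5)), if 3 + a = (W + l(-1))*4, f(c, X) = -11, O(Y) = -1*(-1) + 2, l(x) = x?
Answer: -6305831/363 ≈ -17371.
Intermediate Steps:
O(Y) = 3 (O(Y) = 1 + 2 = 3)
a = -11 (a = -3 + (-1 - 1)*4 = -3 - 2*4 = -3 - 8 = -11)
-6305831*1/(a*O(13)*f(-12, 5)) = -6305831/(-11*3*(-11)) = -6305831/((-33*(-11))) = -6305831/363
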